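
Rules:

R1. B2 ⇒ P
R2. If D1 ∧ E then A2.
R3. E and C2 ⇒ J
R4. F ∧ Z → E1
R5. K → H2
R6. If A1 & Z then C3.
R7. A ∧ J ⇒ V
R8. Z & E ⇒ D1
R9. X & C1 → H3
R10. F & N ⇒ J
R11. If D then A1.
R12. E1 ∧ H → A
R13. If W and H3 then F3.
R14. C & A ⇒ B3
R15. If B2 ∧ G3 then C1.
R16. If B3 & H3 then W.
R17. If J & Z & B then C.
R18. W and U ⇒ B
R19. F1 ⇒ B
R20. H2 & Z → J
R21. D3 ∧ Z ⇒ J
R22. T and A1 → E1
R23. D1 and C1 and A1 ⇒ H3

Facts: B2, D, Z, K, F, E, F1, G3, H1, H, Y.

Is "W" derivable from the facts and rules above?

E1  (by R4: F, Z)
H2  (by R5: K)
D1  (by R8: Z, E)
A1  (by R11: D)
A  (by R12: E1, H)
C1  (by R15: B2, G3)
B  (by R19: F1)
J  (by R20: H2, Z)
H3  (by R23: D1, C1, A1)
C  (by R17: J, Z, B)
B3  (by R14: C, A)
W  (by R16: B3, H3)

Yes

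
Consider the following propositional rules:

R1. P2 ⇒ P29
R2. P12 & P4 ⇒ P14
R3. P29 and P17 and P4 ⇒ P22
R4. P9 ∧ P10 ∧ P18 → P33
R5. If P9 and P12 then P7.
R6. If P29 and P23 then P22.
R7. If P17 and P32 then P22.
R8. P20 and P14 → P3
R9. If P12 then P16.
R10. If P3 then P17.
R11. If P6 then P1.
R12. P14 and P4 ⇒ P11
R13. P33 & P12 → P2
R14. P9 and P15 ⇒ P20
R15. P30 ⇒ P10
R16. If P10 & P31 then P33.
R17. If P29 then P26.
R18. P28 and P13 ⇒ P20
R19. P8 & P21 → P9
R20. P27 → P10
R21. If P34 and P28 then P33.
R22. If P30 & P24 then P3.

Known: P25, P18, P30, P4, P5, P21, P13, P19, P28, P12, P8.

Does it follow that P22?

P14  (by R2: P12, P4)
P10  (by R15: P30)
P20  (by R18: P28, P13)
P9  (by R19: P8, P21)
P33  (by R4: P9, P10, P18)
P3  (by R8: P20, P14)
P17  (by R10: P3)
P2  (by R13: P33, P12)
P29  (by R1: P2)
P22  (by R3: P29, P17, P4)

Yes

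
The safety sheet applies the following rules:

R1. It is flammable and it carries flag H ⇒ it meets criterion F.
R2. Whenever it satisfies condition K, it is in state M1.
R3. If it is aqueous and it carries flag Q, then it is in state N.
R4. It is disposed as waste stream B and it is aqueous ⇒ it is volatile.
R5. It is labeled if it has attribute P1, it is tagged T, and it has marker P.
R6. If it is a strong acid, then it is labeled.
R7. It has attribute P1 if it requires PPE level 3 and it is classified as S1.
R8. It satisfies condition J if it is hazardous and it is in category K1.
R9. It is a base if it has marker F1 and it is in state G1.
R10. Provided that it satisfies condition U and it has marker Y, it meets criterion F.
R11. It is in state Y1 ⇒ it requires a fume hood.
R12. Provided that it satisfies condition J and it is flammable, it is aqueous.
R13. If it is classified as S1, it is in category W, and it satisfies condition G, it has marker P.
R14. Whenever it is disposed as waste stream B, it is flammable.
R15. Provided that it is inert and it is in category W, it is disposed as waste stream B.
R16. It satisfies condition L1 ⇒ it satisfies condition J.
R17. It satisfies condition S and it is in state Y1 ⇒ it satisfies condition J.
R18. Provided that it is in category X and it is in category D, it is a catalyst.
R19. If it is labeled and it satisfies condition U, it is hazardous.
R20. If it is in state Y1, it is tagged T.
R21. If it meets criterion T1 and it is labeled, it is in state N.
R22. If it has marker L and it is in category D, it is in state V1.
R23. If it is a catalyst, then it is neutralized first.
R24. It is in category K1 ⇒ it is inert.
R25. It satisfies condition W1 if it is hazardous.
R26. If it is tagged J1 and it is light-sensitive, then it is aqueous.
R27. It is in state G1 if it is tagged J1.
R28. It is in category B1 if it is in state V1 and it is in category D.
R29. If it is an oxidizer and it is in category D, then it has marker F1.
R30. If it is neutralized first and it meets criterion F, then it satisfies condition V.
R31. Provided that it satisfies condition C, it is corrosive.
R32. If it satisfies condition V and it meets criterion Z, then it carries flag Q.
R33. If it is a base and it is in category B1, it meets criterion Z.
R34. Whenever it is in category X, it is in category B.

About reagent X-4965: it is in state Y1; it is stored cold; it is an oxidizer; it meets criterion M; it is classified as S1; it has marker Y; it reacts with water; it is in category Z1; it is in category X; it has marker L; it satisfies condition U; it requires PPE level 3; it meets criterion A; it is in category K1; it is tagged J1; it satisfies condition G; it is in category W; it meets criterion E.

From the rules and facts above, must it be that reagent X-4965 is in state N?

Forward chaining from the given facts derives: has attribute P1, meets criterion F, requires a fume hood, has marker P, is tagged T, is inert, is in state G1, is in category B, is labeled, is disposed as waste stream B, is hazardous, satisfies condition W1, satisfies condition J, is flammable, is aqueous, is volatile.
Rules concluding "it is in state N": R3 needs "it carries flag Q"; R21 needs "it meets criterion T1" — none of these are established.

No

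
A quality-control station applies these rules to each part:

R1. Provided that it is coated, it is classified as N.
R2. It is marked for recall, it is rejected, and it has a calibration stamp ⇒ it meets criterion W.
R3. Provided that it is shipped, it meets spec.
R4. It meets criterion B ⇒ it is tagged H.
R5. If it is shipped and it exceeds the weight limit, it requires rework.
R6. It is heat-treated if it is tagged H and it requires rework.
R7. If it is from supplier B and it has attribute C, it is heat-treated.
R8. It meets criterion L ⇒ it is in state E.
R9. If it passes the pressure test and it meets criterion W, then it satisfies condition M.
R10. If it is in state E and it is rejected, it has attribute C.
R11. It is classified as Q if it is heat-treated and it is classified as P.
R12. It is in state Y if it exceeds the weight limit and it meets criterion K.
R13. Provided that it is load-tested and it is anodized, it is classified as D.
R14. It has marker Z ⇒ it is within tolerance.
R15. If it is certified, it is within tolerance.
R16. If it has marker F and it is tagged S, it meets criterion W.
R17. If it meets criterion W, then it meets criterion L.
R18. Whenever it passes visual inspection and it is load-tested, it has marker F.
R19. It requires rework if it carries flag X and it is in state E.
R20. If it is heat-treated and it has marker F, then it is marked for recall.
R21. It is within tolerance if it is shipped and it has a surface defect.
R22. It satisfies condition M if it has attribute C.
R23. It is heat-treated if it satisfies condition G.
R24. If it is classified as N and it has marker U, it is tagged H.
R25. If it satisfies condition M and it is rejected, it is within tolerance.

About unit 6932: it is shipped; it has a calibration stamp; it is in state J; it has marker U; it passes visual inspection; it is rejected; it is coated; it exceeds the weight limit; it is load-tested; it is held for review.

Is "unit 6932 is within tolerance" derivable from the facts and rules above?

By R1 (it is coated): it is classified as N.
By R5 (it is shipped, it exceeds the weight limit): it requires rework.
By R18 (it passes visual inspection, it is load-tested): it has marker F.
By R24 (it is classified as N, it has marker U): it is tagged H.
By R6 (it is tagged H, it requires rework): it is heat-treated.
By R20 (it is heat-treated, it has marker F): it is marked for recall.
By R2 (it is marked for recall, it is rejected, it has a calibration stamp): it meets criterion W.
By R17 (it meets criterion W): it meets criterion L.
By R8 (it meets criterion L): it is in state E.
By R10 (it is in state E, it is rejected): it has attribute C.
By R22 (it has attribute C): it satisfies condition M.
By R25 (it satisfies condition M, it is rejected): it is within tolerance.

Yes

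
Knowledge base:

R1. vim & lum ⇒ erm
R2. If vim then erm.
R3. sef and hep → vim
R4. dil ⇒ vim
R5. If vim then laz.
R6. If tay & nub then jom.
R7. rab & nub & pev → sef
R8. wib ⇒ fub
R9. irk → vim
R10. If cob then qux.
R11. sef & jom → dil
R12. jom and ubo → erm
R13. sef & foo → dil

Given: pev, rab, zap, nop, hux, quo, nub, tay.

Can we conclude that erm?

Yes

jom  (by R6: tay, nub)
sef  (by R7: rab, nub, pev)
dil  (by R11: sef, jom)
vim  (by R4: dil)
erm  (by R2: vim)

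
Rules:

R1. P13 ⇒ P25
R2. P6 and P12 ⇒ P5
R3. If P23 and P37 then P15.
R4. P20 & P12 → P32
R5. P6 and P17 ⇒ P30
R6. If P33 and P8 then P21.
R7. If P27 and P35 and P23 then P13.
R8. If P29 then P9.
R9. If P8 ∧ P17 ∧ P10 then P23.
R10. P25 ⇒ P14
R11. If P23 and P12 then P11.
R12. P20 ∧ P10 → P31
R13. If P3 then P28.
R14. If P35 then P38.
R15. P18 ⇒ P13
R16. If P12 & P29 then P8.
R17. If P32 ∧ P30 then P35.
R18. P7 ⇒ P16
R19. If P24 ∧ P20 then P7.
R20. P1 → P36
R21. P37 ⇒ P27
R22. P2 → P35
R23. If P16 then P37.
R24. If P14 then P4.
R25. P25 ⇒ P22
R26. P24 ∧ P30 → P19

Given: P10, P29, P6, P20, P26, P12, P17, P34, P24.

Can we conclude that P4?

P32  (by R4: P20, P12)
P30  (by R5: P6, P17)
P8  (by R16: P12, P29)
P35  (by R17: P32, P30)
P7  (by R19: P24, P20)
P23  (by R9: P8, P17, P10)
P16  (by R18: P7)
P37  (by R23: P16)
P27  (by R21: P37)
P13  (by R7: P27, P35, P23)
P25  (by R1: P13)
P14  (by R10: P25)
P4  (by R24: P14)

Yes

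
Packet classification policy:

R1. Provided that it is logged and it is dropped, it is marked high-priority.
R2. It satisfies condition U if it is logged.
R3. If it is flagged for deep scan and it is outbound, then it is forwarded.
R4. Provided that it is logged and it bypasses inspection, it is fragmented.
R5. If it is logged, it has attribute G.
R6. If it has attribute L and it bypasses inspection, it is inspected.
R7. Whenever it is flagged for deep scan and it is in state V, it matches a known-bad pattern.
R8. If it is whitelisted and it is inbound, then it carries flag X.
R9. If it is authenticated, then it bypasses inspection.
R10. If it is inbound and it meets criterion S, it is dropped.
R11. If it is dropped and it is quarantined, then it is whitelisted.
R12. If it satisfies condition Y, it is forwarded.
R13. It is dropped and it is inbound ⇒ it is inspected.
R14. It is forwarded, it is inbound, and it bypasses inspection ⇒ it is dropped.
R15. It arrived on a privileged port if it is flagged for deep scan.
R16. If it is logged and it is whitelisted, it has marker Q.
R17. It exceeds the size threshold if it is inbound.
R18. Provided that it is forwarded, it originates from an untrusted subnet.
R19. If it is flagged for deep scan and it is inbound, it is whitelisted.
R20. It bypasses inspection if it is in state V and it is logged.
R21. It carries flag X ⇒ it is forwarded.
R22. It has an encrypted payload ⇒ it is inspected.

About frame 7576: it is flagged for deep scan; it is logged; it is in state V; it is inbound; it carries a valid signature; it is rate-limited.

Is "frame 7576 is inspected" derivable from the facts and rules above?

Yes

By R19 (it is flagged for deep scan, it is inbound): it is whitelisted.
By R20 (it is in state V, it is logged): it bypasses inspection.
By R8 (it is whitelisted, it is inbound): it carries flag X.
By R21 (it carries flag X): it is forwarded.
By R14 (it is forwarded, it is inbound, it bypasses inspection): it is dropped.
By R13 (it is dropped, it is inbound): it is inspected.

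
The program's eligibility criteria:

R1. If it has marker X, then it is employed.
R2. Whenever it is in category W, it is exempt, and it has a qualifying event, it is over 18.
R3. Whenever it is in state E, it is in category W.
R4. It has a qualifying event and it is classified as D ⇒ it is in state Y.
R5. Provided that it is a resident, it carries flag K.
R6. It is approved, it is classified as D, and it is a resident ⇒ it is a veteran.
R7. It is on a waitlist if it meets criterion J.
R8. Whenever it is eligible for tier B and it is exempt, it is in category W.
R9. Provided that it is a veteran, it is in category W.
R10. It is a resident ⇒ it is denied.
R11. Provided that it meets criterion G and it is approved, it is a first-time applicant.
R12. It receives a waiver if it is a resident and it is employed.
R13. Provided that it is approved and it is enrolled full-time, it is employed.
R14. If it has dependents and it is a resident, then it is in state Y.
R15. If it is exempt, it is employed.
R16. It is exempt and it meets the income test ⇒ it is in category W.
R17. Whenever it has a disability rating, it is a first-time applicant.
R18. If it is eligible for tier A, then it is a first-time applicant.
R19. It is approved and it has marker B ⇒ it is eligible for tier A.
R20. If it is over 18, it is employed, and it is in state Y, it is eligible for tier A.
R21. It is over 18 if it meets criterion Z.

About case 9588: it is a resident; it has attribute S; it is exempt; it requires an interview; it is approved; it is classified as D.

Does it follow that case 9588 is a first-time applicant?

No

Forward chaining from the given facts derives: carries flag K, is a veteran, is in category W, is denied, is employed, receives a waiver.
Rules concluding "it is a first-time applicant": R11 needs "it meets criterion G"; R17 needs "it has a disability rating"; R18 needs "it is eligible for tier A" — none of these are established.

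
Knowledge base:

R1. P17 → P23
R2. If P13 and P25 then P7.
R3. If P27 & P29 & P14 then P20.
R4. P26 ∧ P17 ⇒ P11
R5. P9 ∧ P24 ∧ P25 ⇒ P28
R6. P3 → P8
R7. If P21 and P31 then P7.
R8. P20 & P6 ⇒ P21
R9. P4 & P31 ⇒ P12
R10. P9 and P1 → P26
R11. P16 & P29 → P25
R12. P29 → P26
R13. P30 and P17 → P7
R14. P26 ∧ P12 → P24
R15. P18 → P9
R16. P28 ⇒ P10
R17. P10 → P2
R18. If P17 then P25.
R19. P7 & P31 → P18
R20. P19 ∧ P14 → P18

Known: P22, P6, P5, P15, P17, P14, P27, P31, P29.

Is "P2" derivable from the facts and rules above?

No

Forward chaining from the given facts derives: P23, P20, P21, P26, P25, P11, P7, P18, P9.
The only rule concluding P2 is R17, which needs P10; that is never established.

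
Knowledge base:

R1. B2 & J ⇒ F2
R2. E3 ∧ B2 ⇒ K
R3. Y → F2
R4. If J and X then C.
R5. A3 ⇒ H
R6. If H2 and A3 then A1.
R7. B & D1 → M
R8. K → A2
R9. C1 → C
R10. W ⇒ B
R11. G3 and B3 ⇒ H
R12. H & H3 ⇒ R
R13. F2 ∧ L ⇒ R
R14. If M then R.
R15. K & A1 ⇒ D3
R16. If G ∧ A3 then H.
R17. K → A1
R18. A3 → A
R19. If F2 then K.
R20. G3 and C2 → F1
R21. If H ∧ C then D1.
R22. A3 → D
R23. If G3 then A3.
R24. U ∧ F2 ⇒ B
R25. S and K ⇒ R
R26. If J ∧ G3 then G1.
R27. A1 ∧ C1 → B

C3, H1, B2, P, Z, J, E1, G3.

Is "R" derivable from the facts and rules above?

No

Forward chaining from the given facts derives: F2, K, A3, G1, H, A2, A1, A, D, D3.
Rules concluding R: R12 needs H3; R13 needs L; R14 needs M; R25 needs S — none of these are established.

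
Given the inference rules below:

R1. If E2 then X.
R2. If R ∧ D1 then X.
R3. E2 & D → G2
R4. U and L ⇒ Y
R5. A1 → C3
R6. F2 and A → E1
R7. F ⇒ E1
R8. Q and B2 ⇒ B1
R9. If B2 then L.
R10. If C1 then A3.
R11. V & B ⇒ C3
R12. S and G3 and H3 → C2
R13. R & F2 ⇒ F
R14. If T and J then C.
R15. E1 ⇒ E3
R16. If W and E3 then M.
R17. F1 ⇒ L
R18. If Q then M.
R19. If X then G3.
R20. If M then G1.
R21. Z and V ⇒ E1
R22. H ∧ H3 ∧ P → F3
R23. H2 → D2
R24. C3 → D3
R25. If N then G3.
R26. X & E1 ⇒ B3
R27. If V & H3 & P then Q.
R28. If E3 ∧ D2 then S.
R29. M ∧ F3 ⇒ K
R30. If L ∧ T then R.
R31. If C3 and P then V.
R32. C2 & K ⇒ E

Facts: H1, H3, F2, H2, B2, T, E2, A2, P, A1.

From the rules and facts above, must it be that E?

No

Forward chaining from the given facts derives: X, C3, L, G3, D2, D3, R, V, F, Q, E1, B1, E3, M, G1, B3, S, C2.
The only rule concluding E is R32, which needs K; that is never established.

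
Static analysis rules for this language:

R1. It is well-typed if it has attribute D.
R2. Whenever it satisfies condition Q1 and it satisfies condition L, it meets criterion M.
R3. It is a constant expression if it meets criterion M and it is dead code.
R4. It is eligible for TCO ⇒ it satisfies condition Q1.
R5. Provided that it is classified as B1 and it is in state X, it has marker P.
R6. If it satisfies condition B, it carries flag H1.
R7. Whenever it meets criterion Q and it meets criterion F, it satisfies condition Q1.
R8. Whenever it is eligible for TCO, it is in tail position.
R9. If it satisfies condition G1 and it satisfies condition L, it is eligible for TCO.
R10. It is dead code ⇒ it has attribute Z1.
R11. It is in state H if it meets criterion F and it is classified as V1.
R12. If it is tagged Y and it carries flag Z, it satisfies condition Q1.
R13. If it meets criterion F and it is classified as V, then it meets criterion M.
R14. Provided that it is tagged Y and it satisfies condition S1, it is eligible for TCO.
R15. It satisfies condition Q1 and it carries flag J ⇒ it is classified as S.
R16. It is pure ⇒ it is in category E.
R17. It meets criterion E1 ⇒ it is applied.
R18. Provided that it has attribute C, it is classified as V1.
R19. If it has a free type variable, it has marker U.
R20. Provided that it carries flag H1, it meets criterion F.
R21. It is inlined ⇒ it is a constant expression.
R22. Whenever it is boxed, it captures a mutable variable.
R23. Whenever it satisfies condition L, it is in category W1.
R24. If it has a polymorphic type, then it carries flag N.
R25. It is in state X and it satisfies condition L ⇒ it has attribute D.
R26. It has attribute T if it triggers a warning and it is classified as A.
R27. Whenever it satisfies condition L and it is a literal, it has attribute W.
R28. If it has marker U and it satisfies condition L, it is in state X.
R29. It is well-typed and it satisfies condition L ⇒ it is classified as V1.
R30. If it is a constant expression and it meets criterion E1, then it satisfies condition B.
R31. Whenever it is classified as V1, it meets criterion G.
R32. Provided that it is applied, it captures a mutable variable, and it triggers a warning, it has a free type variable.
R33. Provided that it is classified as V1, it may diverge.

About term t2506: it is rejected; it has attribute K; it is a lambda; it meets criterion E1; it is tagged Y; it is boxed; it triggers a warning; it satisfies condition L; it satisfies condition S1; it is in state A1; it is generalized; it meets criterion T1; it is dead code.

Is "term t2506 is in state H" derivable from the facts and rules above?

Yes

By R14 (it is tagged Y, it satisfies condition S1): it is eligible for TCO.
By R17 (it meets criterion E1): it is applied.
By R22 (it is boxed): it captures a mutable variable.
By R32 (it is applied, it captures a mutable variable, it triggers a warning): it has a free type variable.
By R4 (it is eligible for TCO): it satisfies condition Q1.
By R19 (it has a free type variable): it has marker U.
By R28 (it has marker U, it satisfies condition L): it is in state X.
By R2 (it satisfies condition Q1, it satisfies condition L): it meets criterion M.
By R3 (it meets criterion M, it is dead code): it is a constant expression.
By R25 (it is in state X, it satisfies condition L): it has attribute D.
By R30 (it is a constant expression, it meets criterion E1): it satisfies condition B.
By R1 (it has attribute D): it is well-typed.
By R6 (it satisfies condition B): it carries flag H1.
By R20 (it carries flag H1): it meets criterion F.
By R29 (it is well-typed, it satisfies condition L): it is classified as V1.
By R11 (it meets criterion F, it is classified as V1): it is in state H.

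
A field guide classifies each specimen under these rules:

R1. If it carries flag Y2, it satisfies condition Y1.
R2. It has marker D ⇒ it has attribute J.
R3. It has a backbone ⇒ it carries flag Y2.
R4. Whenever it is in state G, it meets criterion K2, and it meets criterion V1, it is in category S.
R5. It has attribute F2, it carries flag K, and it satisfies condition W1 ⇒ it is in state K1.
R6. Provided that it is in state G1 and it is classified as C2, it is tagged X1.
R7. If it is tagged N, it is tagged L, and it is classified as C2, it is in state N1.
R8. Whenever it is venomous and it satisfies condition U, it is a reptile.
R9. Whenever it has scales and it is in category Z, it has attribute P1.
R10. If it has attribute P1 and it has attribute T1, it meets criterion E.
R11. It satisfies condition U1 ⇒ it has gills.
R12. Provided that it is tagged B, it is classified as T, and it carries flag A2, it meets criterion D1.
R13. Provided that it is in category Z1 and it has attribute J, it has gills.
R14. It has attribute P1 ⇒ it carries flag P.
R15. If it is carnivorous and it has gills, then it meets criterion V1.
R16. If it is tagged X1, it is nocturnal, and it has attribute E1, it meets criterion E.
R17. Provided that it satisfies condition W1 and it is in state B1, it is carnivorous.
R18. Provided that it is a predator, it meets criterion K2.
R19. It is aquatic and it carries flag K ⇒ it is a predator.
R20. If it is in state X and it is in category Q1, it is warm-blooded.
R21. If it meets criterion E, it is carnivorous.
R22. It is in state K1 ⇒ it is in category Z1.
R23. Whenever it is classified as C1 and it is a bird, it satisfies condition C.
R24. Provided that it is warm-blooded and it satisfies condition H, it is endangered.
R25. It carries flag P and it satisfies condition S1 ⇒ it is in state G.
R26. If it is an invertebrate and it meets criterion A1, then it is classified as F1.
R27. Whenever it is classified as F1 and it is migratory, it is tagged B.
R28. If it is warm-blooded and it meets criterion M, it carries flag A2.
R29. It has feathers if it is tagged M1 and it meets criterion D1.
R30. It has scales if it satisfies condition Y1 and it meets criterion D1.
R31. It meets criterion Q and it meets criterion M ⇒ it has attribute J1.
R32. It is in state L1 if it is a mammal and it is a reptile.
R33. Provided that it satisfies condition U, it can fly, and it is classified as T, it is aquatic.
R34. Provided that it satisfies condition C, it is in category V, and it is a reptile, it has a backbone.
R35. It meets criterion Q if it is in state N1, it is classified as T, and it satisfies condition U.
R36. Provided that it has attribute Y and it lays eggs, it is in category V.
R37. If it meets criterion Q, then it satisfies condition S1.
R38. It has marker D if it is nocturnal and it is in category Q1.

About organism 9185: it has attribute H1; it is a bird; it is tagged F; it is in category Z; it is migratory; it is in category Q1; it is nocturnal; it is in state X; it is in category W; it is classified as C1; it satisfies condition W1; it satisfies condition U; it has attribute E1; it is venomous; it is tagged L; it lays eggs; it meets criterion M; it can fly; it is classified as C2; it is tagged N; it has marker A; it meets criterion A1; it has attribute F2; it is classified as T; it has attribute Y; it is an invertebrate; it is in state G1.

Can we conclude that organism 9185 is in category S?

Forward chaining from the given facts derives: is tagged X1, is in state N1, is a reptile, meets criterion E, is warm-blooded, is carnivorous, satisfies condition C, is classified as F1, is tagged B, carries flag A2, is aquatic, meets criterion Q, is in category V, satisfies condition S1, has marker D, has attribute J, meets criterion D1, has attribute J1, has a backbone, carries flag Y2, satisfies condition Y1, has scales, has attribute P1, carries flag P, is in state G.
The only rule concluding "it is in category S" is R4, which needs "it meets criterion K2"; that is never established.

No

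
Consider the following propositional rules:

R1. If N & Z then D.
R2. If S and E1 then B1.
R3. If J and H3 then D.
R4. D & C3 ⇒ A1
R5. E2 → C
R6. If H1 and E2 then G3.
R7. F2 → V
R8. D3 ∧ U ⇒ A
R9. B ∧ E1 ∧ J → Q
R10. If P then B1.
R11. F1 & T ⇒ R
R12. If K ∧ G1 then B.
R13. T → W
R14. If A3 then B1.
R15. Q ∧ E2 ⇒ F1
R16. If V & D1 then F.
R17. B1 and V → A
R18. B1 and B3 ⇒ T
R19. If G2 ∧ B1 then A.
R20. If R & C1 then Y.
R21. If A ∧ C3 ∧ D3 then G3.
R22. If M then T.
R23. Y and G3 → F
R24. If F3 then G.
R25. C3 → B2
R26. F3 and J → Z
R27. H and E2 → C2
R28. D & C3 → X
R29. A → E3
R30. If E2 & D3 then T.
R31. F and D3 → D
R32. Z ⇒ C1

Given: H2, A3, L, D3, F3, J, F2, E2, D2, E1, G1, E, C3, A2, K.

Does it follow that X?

V  (by R7: F2)
B  (by R12: K, G1)
B1  (by R14: A3)
A  (by R17: B1, V)
G3  (by R21: A, C3, D3)
Z  (by R26: F3, J)
T  (by R30: E2, D3)
C1  (by R32: Z)
Q  (by R9: B, E1, J)
F1  (by R15: Q, E2)
R  (by R11: F1, T)
Y  (by R20: R, C1)
F  (by R23: Y, G3)
D  (by R31: F, D3)
X  (by R28: D, C3)

Yes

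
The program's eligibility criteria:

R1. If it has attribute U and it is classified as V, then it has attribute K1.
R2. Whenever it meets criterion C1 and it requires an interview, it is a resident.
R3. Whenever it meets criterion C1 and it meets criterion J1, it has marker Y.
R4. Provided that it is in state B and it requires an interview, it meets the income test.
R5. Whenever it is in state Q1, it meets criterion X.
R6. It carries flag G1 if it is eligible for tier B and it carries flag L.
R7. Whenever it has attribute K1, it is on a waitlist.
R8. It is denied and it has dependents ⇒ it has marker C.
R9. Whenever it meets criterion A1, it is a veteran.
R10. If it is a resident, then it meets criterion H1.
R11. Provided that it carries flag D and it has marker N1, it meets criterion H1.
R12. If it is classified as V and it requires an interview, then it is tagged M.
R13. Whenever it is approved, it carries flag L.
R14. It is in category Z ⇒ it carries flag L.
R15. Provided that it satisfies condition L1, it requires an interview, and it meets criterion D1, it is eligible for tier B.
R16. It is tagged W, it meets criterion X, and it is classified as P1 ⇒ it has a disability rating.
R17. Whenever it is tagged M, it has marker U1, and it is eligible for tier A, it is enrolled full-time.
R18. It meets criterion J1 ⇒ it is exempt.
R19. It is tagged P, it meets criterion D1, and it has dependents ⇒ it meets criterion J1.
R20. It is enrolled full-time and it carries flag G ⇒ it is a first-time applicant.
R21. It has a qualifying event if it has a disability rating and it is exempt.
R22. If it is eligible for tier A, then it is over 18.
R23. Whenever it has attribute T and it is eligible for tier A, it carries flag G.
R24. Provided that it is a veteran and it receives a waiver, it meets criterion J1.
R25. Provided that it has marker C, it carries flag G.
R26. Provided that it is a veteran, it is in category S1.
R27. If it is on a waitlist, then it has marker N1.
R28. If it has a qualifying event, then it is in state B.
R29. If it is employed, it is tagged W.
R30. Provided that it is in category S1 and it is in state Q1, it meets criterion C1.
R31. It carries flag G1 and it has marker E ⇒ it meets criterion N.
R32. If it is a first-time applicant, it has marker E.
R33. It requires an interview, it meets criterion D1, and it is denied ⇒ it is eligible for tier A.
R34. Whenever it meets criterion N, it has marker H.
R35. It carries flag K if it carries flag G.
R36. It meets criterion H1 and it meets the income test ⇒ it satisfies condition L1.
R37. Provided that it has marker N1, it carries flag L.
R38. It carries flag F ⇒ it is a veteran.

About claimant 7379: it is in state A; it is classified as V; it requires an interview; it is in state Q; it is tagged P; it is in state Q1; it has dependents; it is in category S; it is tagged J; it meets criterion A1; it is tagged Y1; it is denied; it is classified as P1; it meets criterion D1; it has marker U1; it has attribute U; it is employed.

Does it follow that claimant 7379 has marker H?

By R1 (it has attribute U, it is classified as V): it has attribute K1.
By R5 (it is in state Q1): it meets criterion X.
By R7 (it has attribute K1): it is on a waitlist.
By R8 (it is denied, it has dependents): it has marker C.
By R9 (it meets criterion A1): it is a veteran.
By R12 (it is classified as V, it requires an interview): it is tagged M.
By R19 (it is tagged P, it meets criterion D1, it has dependents): it meets criterion J1.
By R25 (it has marker C): it carries flag G.
By R26 (it is a veteran): it is in category S1.
By R27 (it is on a waitlist): it has marker N1.
By R29 (it is employed): it is tagged W.
By R30 (it is in category S1, it is in state Q1): it meets criterion C1.
By R33 (it requires an interview, it meets criterion D1, it is denied): it is eligible for tier A.
By R37 (it has marker N1): it carries flag L.
By R2 (it meets criterion C1, it requires an interview): it is a resident.
By R10 (it is a resident): it meets criterion H1.
By R16 (it is tagged W, it meets criterion X, it is classified as P1): it has a disability rating.
By R17 (it is tagged M, it has marker U1, it is eligible for tier A): it is enrolled full-time.
By R18 (it meets criterion J1): it is exempt.
By R20 (it is enrolled full-time, it carries flag G): it is a first-time applicant.
By R21 (it has a disability rating, it is exempt): it has a qualifying event.
By R28 (it has a qualifying event): it is in state B.
By R32 (it is a first-time applicant): it has marker E.
By R4 (it is in state B, it requires an interview): it meets the income test.
By R36 (it meets criterion H1, it meets the income test): it satisfies condition L1.
By R15 (it satisfies condition L1, it requires an interview, it meets criterion D1): it is eligible for tier B.
By R6 (it is eligible for tier B, it carries flag L): it carries flag G1.
By R31 (it carries flag G1, it has marker E): it meets criterion N.
By R34 (it meets criterion N): it has marker H.

Yes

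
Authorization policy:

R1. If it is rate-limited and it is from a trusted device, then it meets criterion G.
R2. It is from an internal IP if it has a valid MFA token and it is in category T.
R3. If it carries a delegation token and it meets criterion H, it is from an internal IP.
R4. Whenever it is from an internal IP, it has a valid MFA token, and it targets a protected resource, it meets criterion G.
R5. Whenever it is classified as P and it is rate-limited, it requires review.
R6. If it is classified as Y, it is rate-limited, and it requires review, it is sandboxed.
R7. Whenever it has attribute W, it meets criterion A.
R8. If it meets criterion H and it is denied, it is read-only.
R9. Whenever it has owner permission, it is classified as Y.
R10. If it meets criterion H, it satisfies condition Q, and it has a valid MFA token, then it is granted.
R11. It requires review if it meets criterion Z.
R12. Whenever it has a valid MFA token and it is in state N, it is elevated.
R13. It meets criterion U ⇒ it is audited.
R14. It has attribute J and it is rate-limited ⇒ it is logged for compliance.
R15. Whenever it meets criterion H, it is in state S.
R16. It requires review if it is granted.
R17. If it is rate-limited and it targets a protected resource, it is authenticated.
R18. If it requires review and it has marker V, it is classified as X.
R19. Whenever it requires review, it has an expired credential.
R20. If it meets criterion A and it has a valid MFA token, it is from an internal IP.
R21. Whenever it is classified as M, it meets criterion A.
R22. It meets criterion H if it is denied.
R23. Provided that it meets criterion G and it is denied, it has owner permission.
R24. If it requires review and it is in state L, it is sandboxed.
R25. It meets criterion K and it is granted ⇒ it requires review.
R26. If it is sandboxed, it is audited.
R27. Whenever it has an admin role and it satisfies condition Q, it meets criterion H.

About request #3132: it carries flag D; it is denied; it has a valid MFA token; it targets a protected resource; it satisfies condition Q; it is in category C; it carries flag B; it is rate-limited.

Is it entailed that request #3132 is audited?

No

Forward chaining from the given facts derives: is authenticated, meets criterion H, is read-only, is granted, is in state S, requires review, has an expired credential.
Rules concluding "it is audited": R13 needs "it meets criterion U"; R26 needs "it is sandboxed" — none of these are established.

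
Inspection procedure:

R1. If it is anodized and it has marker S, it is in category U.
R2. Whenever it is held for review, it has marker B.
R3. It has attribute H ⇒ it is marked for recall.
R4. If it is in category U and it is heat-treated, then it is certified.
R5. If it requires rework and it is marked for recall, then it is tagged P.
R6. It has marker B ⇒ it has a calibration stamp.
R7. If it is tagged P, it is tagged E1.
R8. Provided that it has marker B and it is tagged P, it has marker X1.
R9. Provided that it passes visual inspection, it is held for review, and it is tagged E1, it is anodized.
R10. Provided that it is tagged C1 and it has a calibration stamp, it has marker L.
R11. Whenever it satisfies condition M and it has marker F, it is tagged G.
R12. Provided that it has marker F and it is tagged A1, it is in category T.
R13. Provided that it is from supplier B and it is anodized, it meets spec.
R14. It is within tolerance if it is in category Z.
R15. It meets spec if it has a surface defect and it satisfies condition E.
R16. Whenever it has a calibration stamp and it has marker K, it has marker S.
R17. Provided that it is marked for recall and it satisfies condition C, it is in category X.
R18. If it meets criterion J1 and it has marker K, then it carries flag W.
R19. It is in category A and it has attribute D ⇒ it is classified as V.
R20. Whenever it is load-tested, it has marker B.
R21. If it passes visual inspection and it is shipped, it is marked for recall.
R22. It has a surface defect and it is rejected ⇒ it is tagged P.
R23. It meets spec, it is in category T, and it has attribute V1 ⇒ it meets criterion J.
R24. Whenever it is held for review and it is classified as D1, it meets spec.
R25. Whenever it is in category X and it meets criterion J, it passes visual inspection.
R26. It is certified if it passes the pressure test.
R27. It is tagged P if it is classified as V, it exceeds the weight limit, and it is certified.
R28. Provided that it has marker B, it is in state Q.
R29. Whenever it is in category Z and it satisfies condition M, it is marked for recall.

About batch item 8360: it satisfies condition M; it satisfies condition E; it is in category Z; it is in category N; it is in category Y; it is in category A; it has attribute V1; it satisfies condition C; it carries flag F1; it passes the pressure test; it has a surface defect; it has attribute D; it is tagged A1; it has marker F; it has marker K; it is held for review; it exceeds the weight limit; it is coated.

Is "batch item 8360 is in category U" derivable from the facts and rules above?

Yes

By R2 (it is held for review): it has marker B.
By R6 (it has marker B): it has a calibration stamp.
By R12 (it has marker F, it is tagged A1): it is in category T.
By R15 (it has a surface defect, it satisfies condition E): it meets spec.
By R16 (it has a calibration stamp, it has marker K): it has marker S.
By R19 (it is in category A, it has attribute D): it is classified as V.
By R23 (it meets spec, it is in category T, it has attribute V1): it meets criterion J.
By R26 (it passes the pressure test): it is certified.
By R27 (it is classified as V, it exceeds the weight limit, it is certified): it is tagged P.
By R29 (it is in category Z, it satisfies condition M): it is marked for recall.
By R7 (it is tagged P): it is tagged E1.
By R17 (it is marked for recall, it satisfies condition C): it is in category X.
By R25 (it is in category X, it meets criterion J): it passes visual inspection.
By R9 (it passes visual inspection, it is held for review, it is tagged E1): it is anodized.
By R1 (it is anodized, it has marker S): it is in category U.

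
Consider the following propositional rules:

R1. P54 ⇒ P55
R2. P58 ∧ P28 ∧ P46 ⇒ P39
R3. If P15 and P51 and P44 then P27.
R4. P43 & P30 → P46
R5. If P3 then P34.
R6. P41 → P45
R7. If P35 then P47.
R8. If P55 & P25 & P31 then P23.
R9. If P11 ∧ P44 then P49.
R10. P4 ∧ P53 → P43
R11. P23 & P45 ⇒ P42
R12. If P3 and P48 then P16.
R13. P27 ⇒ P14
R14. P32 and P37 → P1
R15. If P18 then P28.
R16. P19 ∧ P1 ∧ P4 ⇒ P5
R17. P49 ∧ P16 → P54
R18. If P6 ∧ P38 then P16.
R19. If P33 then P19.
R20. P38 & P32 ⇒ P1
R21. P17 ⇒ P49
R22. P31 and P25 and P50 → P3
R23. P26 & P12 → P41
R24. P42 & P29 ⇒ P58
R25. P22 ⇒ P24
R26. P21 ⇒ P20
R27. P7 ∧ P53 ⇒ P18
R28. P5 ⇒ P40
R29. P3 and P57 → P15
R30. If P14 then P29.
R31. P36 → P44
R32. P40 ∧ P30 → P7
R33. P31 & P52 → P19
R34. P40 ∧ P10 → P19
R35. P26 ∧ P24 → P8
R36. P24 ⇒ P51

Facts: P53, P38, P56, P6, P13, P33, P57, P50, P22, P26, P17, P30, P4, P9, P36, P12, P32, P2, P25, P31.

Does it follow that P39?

P43  (by R10: P4, P53)
P16  (by R18: P6, P38)
P19  (by R19: P33)
P1  (by R20: P38, P32)
P49  (by R21: P17)
P3  (by R22: P31, P25, P50)
P41  (by R23: P26, P12)
P24  (by R25: P22)
P15  (by R29: P3, P57)
P44  (by R31: P36)
P51  (by R36: P24)
P27  (by R3: P15, P51, P44)
P46  (by R4: P43, P30)
P45  (by R6: P41)
P14  (by R13: P27)
P5  (by R16: P19, P1, P4)
P54  (by R17: P49, P16)
P40  (by R28: P5)
P29  (by R30: P14)
P7  (by R32: P40, P30)
P55  (by R1: P54)
P23  (by R8: P55, P25, P31)
P42  (by R11: P23, P45)
P58  (by R24: P42, P29)
P18  (by R27: P7, P53)
P28  (by R15: P18)
P39  (by R2: P58, P28, P46)

Yes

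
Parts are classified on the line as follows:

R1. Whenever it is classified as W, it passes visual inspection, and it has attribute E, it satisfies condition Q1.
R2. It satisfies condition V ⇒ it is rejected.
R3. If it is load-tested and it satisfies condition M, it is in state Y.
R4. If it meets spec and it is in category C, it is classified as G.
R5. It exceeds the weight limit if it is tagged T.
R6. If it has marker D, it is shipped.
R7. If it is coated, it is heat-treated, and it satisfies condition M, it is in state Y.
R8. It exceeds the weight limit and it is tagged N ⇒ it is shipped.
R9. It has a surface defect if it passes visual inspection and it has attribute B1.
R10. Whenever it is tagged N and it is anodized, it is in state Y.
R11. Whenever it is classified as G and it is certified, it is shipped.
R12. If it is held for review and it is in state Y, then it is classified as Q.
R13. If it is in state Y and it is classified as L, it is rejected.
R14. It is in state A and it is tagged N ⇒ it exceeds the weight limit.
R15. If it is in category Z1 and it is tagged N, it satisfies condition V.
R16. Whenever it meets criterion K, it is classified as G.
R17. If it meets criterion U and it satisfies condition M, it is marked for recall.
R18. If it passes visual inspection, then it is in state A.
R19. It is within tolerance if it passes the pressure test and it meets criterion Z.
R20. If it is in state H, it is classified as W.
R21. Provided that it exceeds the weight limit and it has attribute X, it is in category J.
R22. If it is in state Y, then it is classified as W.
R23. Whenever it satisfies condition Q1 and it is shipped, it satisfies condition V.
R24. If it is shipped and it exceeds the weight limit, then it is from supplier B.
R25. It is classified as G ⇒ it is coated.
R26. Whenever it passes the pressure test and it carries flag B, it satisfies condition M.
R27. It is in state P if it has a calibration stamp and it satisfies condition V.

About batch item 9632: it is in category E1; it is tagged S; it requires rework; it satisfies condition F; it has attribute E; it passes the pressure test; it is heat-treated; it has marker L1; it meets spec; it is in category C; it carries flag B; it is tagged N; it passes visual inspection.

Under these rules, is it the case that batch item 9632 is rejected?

Yes

By R4 (it meets spec, it is in category C): it is classified as G.
By R18 (it passes visual inspection): it is in state A.
By R25 (it is classified as G): it is coated.
By R26 (it passes the pressure test, it carries flag B): it satisfies condition M.
By R7 (it is coated, it is heat-treated, it satisfies condition M): it is in state Y.
By R14 (it is in state A, it is tagged N): it exceeds the weight limit.
By R22 (it is in state Y): it is classified as W.
By R1 (it is classified as W, it passes visual inspection, it has attribute E): it satisfies condition Q1.
By R8 (it exceeds the weight limit, it is tagged N): it is shipped.
By R23 (it satisfies condition Q1, it is shipped): it satisfies condition V.
By R2 (it satisfies condition V): it is rejected.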